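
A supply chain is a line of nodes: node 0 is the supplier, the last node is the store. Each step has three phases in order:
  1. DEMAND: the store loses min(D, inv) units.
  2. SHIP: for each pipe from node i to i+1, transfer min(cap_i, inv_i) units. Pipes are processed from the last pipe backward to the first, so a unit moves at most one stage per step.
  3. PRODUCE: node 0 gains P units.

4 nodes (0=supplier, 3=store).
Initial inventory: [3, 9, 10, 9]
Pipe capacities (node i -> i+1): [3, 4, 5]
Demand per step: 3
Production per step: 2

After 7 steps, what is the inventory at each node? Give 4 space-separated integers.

Step 1: demand=3,sold=3 ship[2->3]=5 ship[1->2]=4 ship[0->1]=3 prod=2 -> inv=[2 8 9 11]
Step 2: demand=3,sold=3 ship[2->3]=5 ship[1->2]=4 ship[0->1]=2 prod=2 -> inv=[2 6 8 13]
Step 3: demand=3,sold=3 ship[2->3]=5 ship[1->2]=4 ship[0->1]=2 prod=2 -> inv=[2 4 7 15]
Step 4: demand=3,sold=3 ship[2->3]=5 ship[1->2]=4 ship[0->1]=2 prod=2 -> inv=[2 2 6 17]
Step 5: demand=3,sold=3 ship[2->3]=5 ship[1->2]=2 ship[0->1]=2 prod=2 -> inv=[2 2 3 19]
Step 6: demand=3,sold=3 ship[2->3]=3 ship[1->2]=2 ship[0->1]=2 prod=2 -> inv=[2 2 2 19]
Step 7: demand=3,sold=3 ship[2->3]=2 ship[1->2]=2 ship[0->1]=2 prod=2 -> inv=[2 2 2 18]

2 2 2 18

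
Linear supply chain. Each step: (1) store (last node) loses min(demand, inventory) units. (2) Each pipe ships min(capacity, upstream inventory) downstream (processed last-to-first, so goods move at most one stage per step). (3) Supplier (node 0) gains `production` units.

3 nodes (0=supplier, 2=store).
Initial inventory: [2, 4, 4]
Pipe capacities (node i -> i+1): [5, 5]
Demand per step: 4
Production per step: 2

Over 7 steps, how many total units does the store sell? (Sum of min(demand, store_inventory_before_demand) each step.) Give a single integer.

Step 1: sold=4 (running total=4) -> [2 2 4]
Step 2: sold=4 (running total=8) -> [2 2 2]
Step 3: sold=2 (running total=10) -> [2 2 2]
Step 4: sold=2 (running total=12) -> [2 2 2]
Step 5: sold=2 (running total=14) -> [2 2 2]
Step 6: sold=2 (running total=16) -> [2 2 2]
Step 7: sold=2 (running total=18) -> [2 2 2]

Answer: 18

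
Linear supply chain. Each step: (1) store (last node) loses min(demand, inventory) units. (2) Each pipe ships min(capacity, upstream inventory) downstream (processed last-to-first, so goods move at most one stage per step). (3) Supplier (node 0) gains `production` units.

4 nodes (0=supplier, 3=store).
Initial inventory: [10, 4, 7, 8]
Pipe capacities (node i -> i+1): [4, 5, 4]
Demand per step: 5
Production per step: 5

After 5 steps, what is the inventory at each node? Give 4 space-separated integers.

Step 1: demand=5,sold=5 ship[2->3]=4 ship[1->2]=4 ship[0->1]=4 prod=5 -> inv=[11 4 7 7]
Step 2: demand=5,sold=5 ship[2->3]=4 ship[1->2]=4 ship[0->1]=4 prod=5 -> inv=[12 4 7 6]
Step 3: demand=5,sold=5 ship[2->3]=4 ship[1->2]=4 ship[0->1]=4 prod=5 -> inv=[13 4 7 5]
Step 4: demand=5,sold=5 ship[2->3]=4 ship[1->2]=4 ship[0->1]=4 prod=5 -> inv=[14 4 7 4]
Step 5: demand=5,sold=4 ship[2->3]=4 ship[1->2]=4 ship[0->1]=4 prod=5 -> inv=[15 4 7 4]

15 4 7 4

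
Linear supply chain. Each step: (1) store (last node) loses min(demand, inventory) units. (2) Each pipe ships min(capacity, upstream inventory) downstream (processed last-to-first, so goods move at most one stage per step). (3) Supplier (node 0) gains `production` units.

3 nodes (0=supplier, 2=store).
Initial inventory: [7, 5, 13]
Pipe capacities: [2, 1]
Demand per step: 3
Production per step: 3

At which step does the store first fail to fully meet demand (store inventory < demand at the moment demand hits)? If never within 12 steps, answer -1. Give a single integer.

Step 1: demand=3,sold=3 ship[1->2]=1 ship[0->1]=2 prod=3 -> [8 6 11]
Step 2: demand=3,sold=3 ship[1->2]=1 ship[0->1]=2 prod=3 -> [9 7 9]
Step 3: demand=3,sold=3 ship[1->2]=1 ship[0->1]=2 prod=3 -> [10 8 7]
Step 4: demand=3,sold=3 ship[1->2]=1 ship[0->1]=2 prod=3 -> [11 9 5]
Step 5: demand=3,sold=3 ship[1->2]=1 ship[0->1]=2 prod=3 -> [12 10 3]
Step 6: demand=3,sold=3 ship[1->2]=1 ship[0->1]=2 prod=3 -> [13 11 1]
Step 7: demand=3,sold=1 ship[1->2]=1 ship[0->1]=2 prod=3 -> [14 12 1]
Step 8: demand=3,sold=1 ship[1->2]=1 ship[0->1]=2 prod=3 -> [15 13 1]
Step 9: demand=3,sold=1 ship[1->2]=1 ship[0->1]=2 prod=3 -> [16 14 1]
Step 10: demand=3,sold=1 ship[1->2]=1 ship[0->1]=2 prod=3 -> [17 15 1]
Step 11: demand=3,sold=1 ship[1->2]=1 ship[0->1]=2 prod=3 -> [18 16 1]
Step 12: demand=3,sold=1 ship[1->2]=1 ship[0->1]=2 prod=3 -> [19 17 1]
First stockout at step 7

7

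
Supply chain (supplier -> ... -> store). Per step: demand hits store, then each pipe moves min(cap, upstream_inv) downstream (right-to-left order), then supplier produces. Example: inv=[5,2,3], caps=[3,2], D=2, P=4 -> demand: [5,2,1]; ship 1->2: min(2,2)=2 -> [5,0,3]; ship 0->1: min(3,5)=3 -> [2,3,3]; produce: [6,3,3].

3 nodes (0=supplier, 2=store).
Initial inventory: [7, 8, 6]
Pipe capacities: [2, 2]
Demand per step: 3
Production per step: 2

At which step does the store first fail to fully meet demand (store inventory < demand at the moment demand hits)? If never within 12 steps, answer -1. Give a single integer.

Step 1: demand=3,sold=3 ship[1->2]=2 ship[0->1]=2 prod=2 -> [7 8 5]
Step 2: demand=3,sold=3 ship[1->2]=2 ship[0->1]=2 prod=2 -> [7 8 4]
Step 3: demand=3,sold=3 ship[1->2]=2 ship[0->1]=2 prod=2 -> [7 8 3]
Step 4: demand=3,sold=3 ship[1->2]=2 ship[0->1]=2 prod=2 -> [7 8 2]
Step 5: demand=3,sold=2 ship[1->2]=2 ship[0->1]=2 prod=2 -> [7 8 2]
Step 6: demand=3,sold=2 ship[1->2]=2 ship[0->1]=2 prod=2 -> [7 8 2]
Step 7: demand=3,sold=2 ship[1->2]=2 ship[0->1]=2 prod=2 -> [7 8 2]
Step 8: demand=3,sold=2 ship[1->2]=2 ship[0->1]=2 prod=2 -> [7 8 2]
Step 9: demand=3,sold=2 ship[1->2]=2 ship[0->1]=2 prod=2 -> [7 8 2]
Step 10: demand=3,sold=2 ship[1->2]=2 ship[0->1]=2 prod=2 -> [7 8 2]
Step 11: demand=3,sold=2 ship[1->2]=2 ship[0->1]=2 prod=2 -> [7 8 2]
Step 12: demand=3,sold=2 ship[1->2]=2 ship[0->1]=2 prod=2 -> [7 8 2]
First stockout at step 5

5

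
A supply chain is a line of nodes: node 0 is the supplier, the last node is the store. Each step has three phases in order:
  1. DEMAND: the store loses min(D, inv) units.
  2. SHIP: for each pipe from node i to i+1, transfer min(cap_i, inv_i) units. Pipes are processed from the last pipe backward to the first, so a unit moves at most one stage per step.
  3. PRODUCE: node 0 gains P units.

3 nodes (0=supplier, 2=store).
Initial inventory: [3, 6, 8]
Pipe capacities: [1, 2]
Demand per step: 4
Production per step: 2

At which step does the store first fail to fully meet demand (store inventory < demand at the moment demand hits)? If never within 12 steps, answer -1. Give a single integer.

Step 1: demand=4,sold=4 ship[1->2]=2 ship[0->1]=1 prod=2 -> [4 5 6]
Step 2: demand=4,sold=4 ship[1->2]=2 ship[0->1]=1 prod=2 -> [5 4 4]
Step 3: demand=4,sold=4 ship[1->2]=2 ship[0->1]=1 prod=2 -> [6 3 2]
Step 4: demand=4,sold=2 ship[1->2]=2 ship[0->1]=1 prod=2 -> [7 2 2]
Step 5: demand=4,sold=2 ship[1->2]=2 ship[0->1]=1 prod=2 -> [8 1 2]
Step 6: demand=4,sold=2 ship[1->2]=1 ship[0->1]=1 prod=2 -> [9 1 1]
Step 7: demand=4,sold=1 ship[1->2]=1 ship[0->1]=1 prod=2 -> [10 1 1]
Step 8: demand=4,sold=1 ship[1->2]=1 ship[0->1]=1 prod=2 -> [11 1 1]
Step 9: demand=4,sold=1 ship[1->2]=1 ship[0->1]=1 prod=2 -> [12 1 1]
Step 10: demand=4,sold=1 ship[1->2]=1 ship[0->1]=1 prod=2 -> [13 1 1]
Step 11: demand=4,sold=1 ship[1->2]=1 ship[0->1]=1 prod=2 -> [14 1 1]
Step 12: demand=4,sold=1 ship[1->2]=1 ship[0->1]=1 prod=2 -> [15 1 1]
First stockout at step 4

4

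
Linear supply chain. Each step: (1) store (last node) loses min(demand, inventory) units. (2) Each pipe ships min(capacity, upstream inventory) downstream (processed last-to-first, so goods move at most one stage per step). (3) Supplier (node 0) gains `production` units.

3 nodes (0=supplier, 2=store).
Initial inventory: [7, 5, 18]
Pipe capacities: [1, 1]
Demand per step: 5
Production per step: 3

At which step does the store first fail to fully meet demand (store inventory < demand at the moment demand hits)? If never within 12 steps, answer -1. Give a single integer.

Step 1: demand=5,sold=5 ship[1->2]=1 ship[0->1]=1 prod=3 -> [9 5 14]
Step 2: demand=5,sold=5 ship[1->2]=1 ship[0->1]=1 prod=3 -> [11 5 10]
Step 3: demand=5,sold=5 ship[1->2]=1 ship[0->1]=1 prod=3 -> [13 5 6]
Step 4: demand=5,sold=5 ship[1->2]=1 ship[0->1]=1 prod=3 -> [15 5 2]
Step 5: demand=5,sold=2 ship[1->2]=1 ship[0->1]=1 prod=3 -> [17 5 1]
Step 6: demand=5,sold=1 ship[1->2]=1 ship[0->1]=1 prod=3 -> [19 5 1]
Step 7: demand=5,sold=1 ship[1->2]=1 ship[0->1]=1 prod=3 -> [21 5 1]
Step 8: demand=5,sold=1 ship[1->2]=1 ship[0->1]=1 prod=3 -> [23 5 1]
Step 9: demand=5,sold=1 ship[1->2]=1 ship[0->1]=1 prod=3 -> [25 5 1]
Step 10: demand=5,sold=1 ship[1->2]=1 ship[0->1]=1 prod=3 -> [27 5 1]
Step 11: demand=5,sold=1 ship[1->2]=1 ship[0->1]=1 prod=3 -> [29 5 1]
Step 12: demand=5,sold=1 ship[1->2]=1 ship[0->1]=1 prod=3 -> [31 5 1]
First stockout at step 5

5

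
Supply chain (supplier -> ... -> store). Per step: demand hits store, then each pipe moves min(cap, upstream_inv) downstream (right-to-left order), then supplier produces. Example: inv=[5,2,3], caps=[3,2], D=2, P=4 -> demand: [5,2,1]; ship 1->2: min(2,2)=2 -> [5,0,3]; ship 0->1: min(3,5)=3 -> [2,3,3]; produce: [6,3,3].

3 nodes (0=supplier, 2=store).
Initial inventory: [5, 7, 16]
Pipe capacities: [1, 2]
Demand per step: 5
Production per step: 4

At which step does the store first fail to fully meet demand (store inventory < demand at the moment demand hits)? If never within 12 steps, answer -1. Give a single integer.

Step 1: demand=5,sold=5 ship[1->2]=2 ship[0->1]=1 prod=4 -> [8 6 13]
Step 2: demand=5,sold=5 ship[1->2]=2 ship[0->1]=1 prod=4 -> [11 5 10]
Step 3: demand=5,sold=5 ship[1->2]=2 ship[0->1]=1 prod=4 -> [14 4 7]
Step 4: demand=5,sold=5 ship[1->2]=2 ship[0->1]=1 prod=4 -> [17 3 4]
Step 5: demand=5,sold=4 ship[1->2]=2 ship[0->1]=1 prod=4 -> [20 2 2]
Step 6: demand=5,sold=2 ship[1->2]=2 ship[0->1]=1 prod=4 -> [23 1 2]
Step 7: demand=5,sold=2 ship[1->2]=1 ship[0->1]=1 prod=4 -> [26 1 1]
Step 8: demand=5,sold=1 ship[1->2]=1 ship[0->1]=1 prod=4 -> [29 1 1]
Step 9: demand=5,sold=1 ship[1->2]=1 ship[0->1]=1 prod=4 -> [32 1 1]
Step 10: demand=5,sold=1 ship[1->2]=1 ship[0->1]=1 prod=4 -> [35 1 1]
Step 11: demand=5,sold=1 ship[1->2]=1 ship[0->1]=1 prod=4 -> [38 1 1]
Step 12: demand=5,sold=1 ship[1->2]=1 ship[0->1]=1 prod=4 -> [41 1 1]
First stockout at step 5

5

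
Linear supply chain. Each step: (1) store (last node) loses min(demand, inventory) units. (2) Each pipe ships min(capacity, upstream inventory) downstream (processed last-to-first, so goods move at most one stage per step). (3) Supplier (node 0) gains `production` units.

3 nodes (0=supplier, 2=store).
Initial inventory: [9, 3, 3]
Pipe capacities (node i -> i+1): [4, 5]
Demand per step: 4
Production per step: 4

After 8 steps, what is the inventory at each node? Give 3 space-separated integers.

Step 1: demand=4,sold=3 ship[1->2]=3 ship[0->1]=4 prod=4 -> inv=[9 4 3]
Step 2: demand=4,sold=3 ship[1->2]=4 ship[0->1]=4 prod=4 -> inv=[9 4 4]
Step 3: demand=4,sold=4 ship[1->2]=4 ship[0->1]=4 prod=4 -> inv=[9 4 4]
Step 4: demand=4,sold=4 ship[1->2]=4 ship[0->1]=4 prod=4 -> inv=[9 4 4]
Step 5: demand=4,sold=4 ship[1->2]=4 ship[0->1]=4 prod=4 -> inv=[9 4 4]
Step 6: demand=4,sold=4 ship[1->2]=4 ship[0->1]=4 prod=4 -> inv=[9 4 4]
Step 7: demand=4,sold=4 ship[1->2]=4 ship[0->1]=4 prod=4 -> inv=[9 4 4]
Step 8: demand=4,sold=4 ship[1->2]=4 ship[0->1]=4 prod=4 -> inv=[9 4 4]

9 4 4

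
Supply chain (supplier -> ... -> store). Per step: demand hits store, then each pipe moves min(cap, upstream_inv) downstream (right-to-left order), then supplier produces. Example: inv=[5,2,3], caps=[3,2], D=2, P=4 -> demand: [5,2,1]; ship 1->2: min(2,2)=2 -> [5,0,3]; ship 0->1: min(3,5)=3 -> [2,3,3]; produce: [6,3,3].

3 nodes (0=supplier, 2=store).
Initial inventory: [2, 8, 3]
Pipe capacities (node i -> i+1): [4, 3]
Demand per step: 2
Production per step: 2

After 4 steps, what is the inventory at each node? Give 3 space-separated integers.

Step 1: demand=2,sold=2 ship[1->2]=3 ship[0->1]=2 prod=2 -> inv=[2 7 4]
Step 2: demand=2,sold=2 ship[1->2]=3 ship[0->1]=2 prod=2 -> inv=[2 6 5]
Step 3: demand=2,sold=2 ship[1->2]=3 ship[0->1]=2 prod=2 -> inv=[2 5 6]
Step 4: demand=2,sold=2 ship[1->2]=3 ship[0->1]=2 prod=2 -> inv=[2 4 7]

2 4 7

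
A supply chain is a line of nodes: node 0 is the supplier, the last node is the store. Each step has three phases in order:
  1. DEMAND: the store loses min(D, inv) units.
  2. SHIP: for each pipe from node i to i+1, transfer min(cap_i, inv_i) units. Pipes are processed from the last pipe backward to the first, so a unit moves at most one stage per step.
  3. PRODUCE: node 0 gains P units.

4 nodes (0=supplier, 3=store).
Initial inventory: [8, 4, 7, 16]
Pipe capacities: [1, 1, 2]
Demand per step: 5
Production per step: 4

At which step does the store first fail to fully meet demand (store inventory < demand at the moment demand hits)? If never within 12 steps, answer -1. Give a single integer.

Step 1: demand=5,sold=5 ship[2->3]=2 ship[1->2]=1 ship[0->1]=1 prod=4 -> [11 4 6 13]
Step 2: demand=5,sold=5 ship[2->3]=2 ship[1->2]=1 ship[0->1]=1 prod=4 -> [14 4 5 10]
Step 3: demand=5,sold=5 ship[2->3]=2 ship[1->2]=1 ship[0->1]=1 prod=4 -> [17 4 4 7]
Step 4: demand=5,sold=5 ship[2->3]=2 ship[1->2]=1 ship[0->1]=1 prod=4 -> [20 4 3 4]
Step 5: demand=5,sold=4 ship[2->3]=2 ship[1->2]=1 ship[0->1]=1 prod=4 -> [23 4 2 2]
Step 6: demand=5,sold=2 ship[2->3]=2 ship[1->2]=1 ship[0->1]=1 prod=4 -> [26 4 1 2]
Step 7: demand=5,sold=2 ship[2->3]=1 ship[1->2]=1 ship[0->1]=1 prod=4 -> [29 4 1 1]
Step 8: demand=5,sold=1 ship[2->3]=1 ship[1->2]=1 ship[0->1]=1 prod=4 -> [32 4 1 1]
Step 9: demand=5,sold=1 ship[2->3]=1 ship[1->2]=1 ship[0->1]=1 prod=4 -> [35 4 1 1]
Step 10: demand=5,sold=1 ship[2->3]=1 ship[1->2]=1 ship[0->1]=1 prod=4 -> [38 4 1 1]
Step 11: demand=5,sold=1 ship[2->3]=1 ship[1->2]=1 ship[0->1]=1 prod=4 -> [41 4 1 1]
Step 12: demand=5,sold=1 ship[2->3]=1 ship[1->2]=1 ship[0->1]=1 prod=4 -> [44 4 1 1]
First stockout at step 5

5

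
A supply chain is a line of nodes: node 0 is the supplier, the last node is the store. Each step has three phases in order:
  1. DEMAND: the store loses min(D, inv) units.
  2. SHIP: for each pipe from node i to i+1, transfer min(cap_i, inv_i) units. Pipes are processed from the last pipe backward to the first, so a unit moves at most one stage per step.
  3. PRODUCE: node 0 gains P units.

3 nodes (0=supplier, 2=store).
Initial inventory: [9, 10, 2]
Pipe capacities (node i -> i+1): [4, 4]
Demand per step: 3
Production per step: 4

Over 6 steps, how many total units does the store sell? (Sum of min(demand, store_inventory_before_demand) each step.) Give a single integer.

Step 1: sold=2 (running total=2) -> [9 10 4]
Step 2: sold=3 (running total=5) -> [9 10 5]
Step 3: sold=3 (running total=8) -> [9 10 6]
Step 4: sold=3 (running total=11) -> [9 10 7]
Step 5: sold=3 (running total=14) -> [9 10 8]
Step 6: sold=3 (running total=17) -> [9 10 9]

Answer: 17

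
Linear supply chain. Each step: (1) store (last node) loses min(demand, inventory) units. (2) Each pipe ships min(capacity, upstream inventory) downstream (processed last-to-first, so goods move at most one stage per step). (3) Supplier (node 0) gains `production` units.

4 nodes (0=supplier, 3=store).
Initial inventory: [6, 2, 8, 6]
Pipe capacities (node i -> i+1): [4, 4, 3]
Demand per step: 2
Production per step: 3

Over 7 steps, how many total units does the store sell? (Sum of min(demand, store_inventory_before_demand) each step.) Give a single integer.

Step 1: sold=2 (running total=2) -> [5 4 7 7]
Step 2: sold=2 (running total=4) -> [4 4 8 8]
Step 3: sold=2 (running total=6) -> [3 4 9 9]
Step 4: sold=2 (running total=8) -> [3 3 10 10]
Step 5: sold=2 (running total=10) -> [3 3 10 11]
Step 6: sold=2 (running total=12) -> [3 3 10 12]
Step 7: sold=2 (running total=14) -> [3 3 10 13]

Answer: 14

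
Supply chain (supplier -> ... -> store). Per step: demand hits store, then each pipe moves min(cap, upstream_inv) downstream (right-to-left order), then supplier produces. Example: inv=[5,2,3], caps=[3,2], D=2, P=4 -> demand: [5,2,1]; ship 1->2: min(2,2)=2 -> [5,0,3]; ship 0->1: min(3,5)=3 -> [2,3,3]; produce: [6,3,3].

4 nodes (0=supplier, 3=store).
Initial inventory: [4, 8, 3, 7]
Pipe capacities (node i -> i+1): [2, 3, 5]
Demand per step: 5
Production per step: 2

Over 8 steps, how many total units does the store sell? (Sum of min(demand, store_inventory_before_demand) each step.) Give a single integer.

Step 1: sold=5 (running total=5) -> [4 7 3 5]
Step 2: sold=5 (running total=10) -> [4 6 3 3]
Step 3: sold=3 (running total=13) -> [4 5 3 3]
Step 4: sold=3 (running total=16) -> [4 4 3 3]
Step 5: sold=3 (running total=19) -> [4 3 3 3]
Step 6: sold=3 (running total=22) -> [4 2 3 3]
Step 7: sold=3 (running total=25) -> [4 2 2 3]
Step 8: sold=3 (running total=28) -> [4 2 2 2]

Answer: 28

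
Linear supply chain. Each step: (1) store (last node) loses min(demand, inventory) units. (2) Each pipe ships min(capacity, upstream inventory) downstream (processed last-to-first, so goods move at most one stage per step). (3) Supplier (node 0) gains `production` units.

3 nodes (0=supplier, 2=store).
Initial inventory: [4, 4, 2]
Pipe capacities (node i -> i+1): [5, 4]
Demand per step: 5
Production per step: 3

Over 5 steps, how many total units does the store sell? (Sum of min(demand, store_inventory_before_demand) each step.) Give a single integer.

Step 1: sold=2 (running total=2) -> [3 4 4]
Step 2: sold=4 (running total=6) -> [3 3 4]
Step 3: sold=4 (running total=10) -> [3 3 3]
Step 4: sold=3 (running total=13) -> [3 3 3]
Step 5: sold=3 (running total=16) -> [3 3 3]

Answer: 16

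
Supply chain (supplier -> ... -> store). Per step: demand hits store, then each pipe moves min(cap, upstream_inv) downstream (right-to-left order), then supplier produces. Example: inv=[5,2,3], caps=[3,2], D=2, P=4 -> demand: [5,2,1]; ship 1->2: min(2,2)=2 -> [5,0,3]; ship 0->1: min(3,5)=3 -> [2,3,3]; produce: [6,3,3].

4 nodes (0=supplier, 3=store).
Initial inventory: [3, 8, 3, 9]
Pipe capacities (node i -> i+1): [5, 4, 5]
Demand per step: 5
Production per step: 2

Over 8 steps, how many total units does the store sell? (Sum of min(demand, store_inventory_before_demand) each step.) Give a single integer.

Answer: 31

Derivation:
Step 1: sold=5 (running total=5) -> [2 7 4 7]
Step 2: sold=5 (running total=10) -> [2 5 4 6]
Step 3: sold=5 (running total=15) -> [2 3 4 5]
Step 4: sold=5 (running total=20) -> [2 2 3 4]
Step 5: sold=4 (running total=24) -> [2 2 2 3]
Step 6: sold=3 (running total=27) -> [2 2 2 2]
Step 7: sold=2 (running total=29) -> [2 2 2 2]
Step 8: sold=2 (running total=31) -> [2 2 2 2]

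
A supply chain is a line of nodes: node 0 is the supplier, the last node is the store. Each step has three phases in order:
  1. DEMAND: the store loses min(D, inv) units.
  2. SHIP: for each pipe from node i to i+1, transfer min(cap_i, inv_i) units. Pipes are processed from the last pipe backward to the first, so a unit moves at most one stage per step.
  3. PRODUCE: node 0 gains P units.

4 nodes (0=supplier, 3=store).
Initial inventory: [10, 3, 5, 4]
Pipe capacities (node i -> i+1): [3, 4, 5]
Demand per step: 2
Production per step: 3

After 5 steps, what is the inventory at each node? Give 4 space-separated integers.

Step 1: demand=2,sold=2 ship[2->3]=5 ship[1->2]=3 ship[0->1]=3 prod=3 -> inv=[10 3 3 7]
Step 2: demand=2,sold=2 ship[2->3]=3 ship[1->2]=3 ship[0->1]=3 prod=3 -> inv=[10 3 3 8]
Step 3: demand=2,sold=2 ship[2->3]=3 ship[1->2]=3 ship[0->1]=3 prod=3 -> inv=[10 3 3 9]
Step 4: demand=2,sold=2 ship[2->3]=3 ship[1->2]=3 ship[0->1]=3 prod=3 -> inv=[10 3 3 10]
Step 5: demand=2,sold=2 ship[2->3]=3 ship[1->2]=3 ship[0->1]=3 prod=3 -> inv=[10 3 3 11]

10 3 3 11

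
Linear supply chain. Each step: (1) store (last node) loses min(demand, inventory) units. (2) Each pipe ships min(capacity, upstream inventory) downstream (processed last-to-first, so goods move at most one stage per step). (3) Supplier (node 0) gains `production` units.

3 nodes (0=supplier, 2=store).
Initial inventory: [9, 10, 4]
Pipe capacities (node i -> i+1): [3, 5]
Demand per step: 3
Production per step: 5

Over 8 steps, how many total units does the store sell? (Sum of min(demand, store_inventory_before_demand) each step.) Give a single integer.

Answer: 24

Derivation:
Step 1: sold=3 (running total=3) -> [11 8 6]
Step 2: sold=3 (running total=6) -> [13 6 8]
Step 3: sold=3 (running total=9) -> [15 4 10]
Step 4: sold=3 (running total=12) -> [17 3 11]
Step 5: sold=3 (running total=15) -> [19 3 11]
Step 6: sold=3 (running total=18) -> [21 3 11]
Step 7: sold=3 (running total=21) -> [23 3 11]
Step 8: sold=3 (running total=24) -> [25 3 11]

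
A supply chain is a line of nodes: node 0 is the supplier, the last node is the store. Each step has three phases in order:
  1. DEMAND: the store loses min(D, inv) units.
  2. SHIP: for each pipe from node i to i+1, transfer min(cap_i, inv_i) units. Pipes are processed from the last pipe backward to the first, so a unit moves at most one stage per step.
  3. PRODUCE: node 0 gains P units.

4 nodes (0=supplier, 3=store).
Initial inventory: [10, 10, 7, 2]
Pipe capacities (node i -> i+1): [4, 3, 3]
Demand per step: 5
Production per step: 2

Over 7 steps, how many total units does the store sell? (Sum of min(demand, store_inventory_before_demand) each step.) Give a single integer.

Step 1: sold=2 (running total=2) -> [8 11 7 3]
Step 2: sold=3 (running total=5) -> [6 12 7 3]
Step 3: sold=3 (running total=8) -> [4 13 7 3]
Step 4: sold=3 (running total=11) -> [2 14 7 3]
Step 5: sold=3 (running total=14) -> [2 13 7 3]
Step 6: sold=3 (running total=17) -> [2 12 7 3]
Step 7: sold=3 (running total=20) -> [2 11 7 3]

Answer: 20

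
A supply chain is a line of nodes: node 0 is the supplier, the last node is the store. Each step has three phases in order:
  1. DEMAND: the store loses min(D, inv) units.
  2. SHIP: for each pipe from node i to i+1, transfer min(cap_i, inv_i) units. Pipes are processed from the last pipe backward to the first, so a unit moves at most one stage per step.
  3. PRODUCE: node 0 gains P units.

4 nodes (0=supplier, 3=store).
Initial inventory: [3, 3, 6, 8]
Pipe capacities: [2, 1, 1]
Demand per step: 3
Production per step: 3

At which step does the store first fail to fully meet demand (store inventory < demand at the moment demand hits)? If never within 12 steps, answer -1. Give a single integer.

Step 1: demand=3,sold=3 ship[2->3]=1 ship[1->2]=1 ship[0->1]=2 prod=3 -> [4 4 6 6]
Step 2: demand=3,sold=3 ship[2->3]=1 ship[1->2]=1 ship[0->1]=2 prod=3 -> [5 5 6 4]
Step 3: demand=3,sold=3 ship[2->3]=1 ship[1->2]=1 ship[0->1]=2 prod=3 -> [6 6 6 2]
Step 4: demand=3,sold=2 ship[2->3]=1 ship[1->2]=1 ship[0->1]=2 prod=3 -> [7 7 6 1]
Step 5: demand=3,sold=1 ship[2->3]=1 ship[1->2]=1 ship[0->1]=2 prod=3 -> [8 8 6 1]
Step 6: demand=3,sold=1 ship[2->3]=1 ship[1->2]=1 ship[0->1]=2 prod=3 -> [9 9 6 1]
Step 7: demand=3,sold=1 ship[2->3]=1 ship[1->2]=1 ship[0->1]=2 prod=3 -> [10 10 6 1]
Step 8: demand=3,sold=1 ship[2->3]=1 ship[1->2]=1 ship[0->1]=2 prod=3 -> [11 11 6 1]
Step 9: demand=3,sold=1 ship[2->3]=1 ship[1->2]=1 ship[0->1]=2 prod=3 -> [12 12 6 1]
Step 10: demand=3,sold=1 ship[2->3]=1 ship[1->2]=1 ship[0->1]=2 prod=3 -> [13 13 6 1]
Step 11: demand=3,sold=1 ship[2->3]=1 ship[1->2]=1 ship[0->1]=2 prod=3 -> [14 14 6 1]
Step 12: demand=3,sold=1 ship[2->3]=1 ship[1->2]=1 ship[0->1]=2 prod=3 -> [15 15 6 1]
First stockout at step 4

4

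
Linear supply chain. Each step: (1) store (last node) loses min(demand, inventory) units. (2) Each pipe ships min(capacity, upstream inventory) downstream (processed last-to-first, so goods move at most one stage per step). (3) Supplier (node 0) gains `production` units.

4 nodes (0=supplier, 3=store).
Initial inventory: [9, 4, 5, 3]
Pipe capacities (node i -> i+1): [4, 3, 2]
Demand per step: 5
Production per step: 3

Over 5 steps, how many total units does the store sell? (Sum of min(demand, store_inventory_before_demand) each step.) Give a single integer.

Answer: 11

Derivation:
Step 1: sold=3 (running total=3) -> [8 5 6 2]
Step 2: sold=2 (running total=5) -> [7 6 7 2]
Step 3: sold=2 (running total=7) -> [6 7 8 2]
Step 4: sold=2 (running total=9) -> [5 8 9 2]
Step 5: sold=2 (running total=11) -> [4 9 10 2]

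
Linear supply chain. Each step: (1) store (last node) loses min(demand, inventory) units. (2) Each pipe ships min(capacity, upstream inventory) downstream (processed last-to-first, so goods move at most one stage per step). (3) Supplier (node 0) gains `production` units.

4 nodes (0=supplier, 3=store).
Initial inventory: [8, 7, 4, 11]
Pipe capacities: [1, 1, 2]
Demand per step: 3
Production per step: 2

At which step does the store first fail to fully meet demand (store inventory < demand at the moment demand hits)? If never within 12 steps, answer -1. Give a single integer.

Step 1: demand=3,sold=3 ship[2->3]=2 ship[1->2]=1 ship[0->1]=1 prod=2 -> [9 7 3 10]
Step 2: demand=3,sold=3 ship[2->3]=2 ship[1->2]=1 ship[0->1]=1 prod=2 -> [10 7 2 9]
Step 3: demand=3,sold=3 ship[2->3]=2 ship[1->2]=1 ship[0->1]=1 prod=2 -> [11 7 1 8]
Step 4: demand=3,sold=3 ship[2->3]=1 ship[1->2]=1 ship[0->1]=1 prod=2 -> [12 7 1 6]
Step 5: demand=3,sold=3 ship[2->3]=1 ship[1->2]=1 ship[0->1]=1 prod=2 -> [13 7 1 4]
Step 6: demand=3,sold=3 ship[2->3]=1 ship[1->2]=1 ship[0->1]=1 prod=2 -> [14 7 1 2]
Step 7: demand=3,sold=2 ship[2->3]=1 ship[1->2]=1 ship[0->1]=1 prod=2 -> [15 7 1 1]
Step 8: demand=3,sold=1 ship[2->3]=1 ship[1->2]=1 ship[0->1]=1 prod=2 -> [16 7 1 1]
Step 9: demand=3,sold=1 ship[2->3]=1 ship[1->2]=1 ship[0->1]=1 prod=2 -> [17 7 1 1]
Step 10: demand=3,sold=1 ship[2->3]=1 ship[1->2]=1 ship[0->1]=1 prod=2 -> [18 7 1 1]
Step 11: demand=3,sold=1 ship[2->3]=1 ship[1->2]=1 ship[0->1]=1 prod=2 -> [19 7 1 1]
Step 12: demand=3,sold=1 ship[2->3]=1 ship[1->2]=1 ship[0->1]=1 prod=2 -> [20 7 1 1]
First stockout at step 7

7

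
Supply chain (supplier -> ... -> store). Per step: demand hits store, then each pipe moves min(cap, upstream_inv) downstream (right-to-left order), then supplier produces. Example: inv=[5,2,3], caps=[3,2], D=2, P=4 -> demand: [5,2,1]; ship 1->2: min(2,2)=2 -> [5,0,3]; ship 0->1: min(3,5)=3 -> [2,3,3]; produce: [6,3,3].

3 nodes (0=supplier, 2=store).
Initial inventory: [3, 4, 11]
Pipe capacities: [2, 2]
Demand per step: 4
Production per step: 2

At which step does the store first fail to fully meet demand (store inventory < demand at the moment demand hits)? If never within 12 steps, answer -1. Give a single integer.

Step 1: demand=4,sold=4 ship[1->2]=2 ship[0->1]=2 prod=2 -> [3 4 9]
Step 2: demand=4,sold=4 ship[1->2]=2 ship[0->1]=2 prod=2 -> [3 4 7]
Step 3: demand=4,sold=4 ship[1->2]=2 ship[0->1]=2 prod=2 -> [3 4 5]
Step 4: demand=4,sold=4 ship[1->2]=2 ship[0->1]=2 prod=2 -> [3 4 3]
Step 5: demand=4,sold=3 ship[1->2]=2 ship[0->1]=2 prod=2 -> [3 4 2]
Step 6: demand=4,sold=2 ship[1->2]=2 ship[0->1]=2 prod=2 -> [3 4 2]
Step 7: demand=4,sold=2 ship[1->2]=2 ship[0->1]=2 prod=2 -> [3 4 2]
Step 8: demand=4,sold=2 ship[1->2]=2 ship[0->1]=2 prod=2 -> [3 4 2]
Step 9: demand=4,sold=2 ship[1->2]=2 ship[0->1]=2 prod=2 -> [3 4 2]
Step 10: demand=4,sold=2 ship[1->2]=2 ship[0->1]=2 prod=2 -> [3 4 2]
Step 11: demand=4,sold=2 ship[1->2]=2 ship[0->1]=2 prod=2 -> [3 4 2]
Step 12: demand=4,sold=2 ship[1->2]=2 ship[0->1]=2 prod=2 -> [3 4 2]
First stockout at step 5

5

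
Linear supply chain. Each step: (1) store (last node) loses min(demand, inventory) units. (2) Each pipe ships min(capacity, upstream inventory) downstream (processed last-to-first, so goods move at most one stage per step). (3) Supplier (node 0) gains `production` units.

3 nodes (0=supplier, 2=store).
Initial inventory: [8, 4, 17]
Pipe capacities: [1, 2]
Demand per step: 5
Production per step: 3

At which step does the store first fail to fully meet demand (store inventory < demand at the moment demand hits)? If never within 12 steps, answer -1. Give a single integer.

Step 1: demand=5,sold=5 ship[1->2]=2 ship[0->1]=1 prod=3 -> [10 3 14]
Step 2: demand=5,sold=5 ship[1->2]=2 ship[0->1]=1 prod=3 -> [12 2 11]
Step 3: demand=5,sold=5 ship[1->2]=2 ship[0->1]=1 prod=3 -> [14 1 8]
Step 4: demand=5,sold=5 ship[1->2]=1 ship[0->1]=1 prod=3 -> [16 1 4]
Step 5: demand=5,sold=4 ship[1->2]=1 ship[0->1]=1 prod=3 -> [18 1 1]
Step 6: demand=5,sold=1 ship[1->2]=1 ship[0->1]=1 prod=3 -> [20 1 1]
Step 7: demand=5,sold=1 ship[1->2]=1 ship[0->1]=1 prod=3 -> [22 1 1]
Step 8: demand=5,sold=1 ship[1->2]=1 ship[0->1]=1 prod=3 -> [24 1 1]
Step 9: demand=5,sold=1 ship[1->2]=1 ship[0->1]=1 prod=3 -> [26 1 1]
Step 10: demand=5,sold=1 ship[1->2]=1 ship[0->1]=1 prod=3 -> [28 1 1]
Step 11: demand=5,sold=1 ship[1->2]=1 ship[0->1]=1 prod=3 -> [30 1 1]
Step 12: demand=5,sold=1 ship[1->2]=1 ship[0->1]=1 prod=3 -> [32 1 1]
First stockout at step 5

5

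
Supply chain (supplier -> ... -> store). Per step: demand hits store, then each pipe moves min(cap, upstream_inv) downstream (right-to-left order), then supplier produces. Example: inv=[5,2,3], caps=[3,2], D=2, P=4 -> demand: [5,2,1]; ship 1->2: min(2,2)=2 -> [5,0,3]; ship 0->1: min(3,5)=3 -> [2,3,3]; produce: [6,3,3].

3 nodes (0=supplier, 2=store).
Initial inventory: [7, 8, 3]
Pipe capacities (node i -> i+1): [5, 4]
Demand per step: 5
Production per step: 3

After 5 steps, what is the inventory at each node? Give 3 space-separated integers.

Step 1: demand=5,sold=3 ship[1->2]=4 ship[0->1]=5 prod=3 -> inv=[5 9 4]
Step 2: demand=5,sold=4 ship[1->2]=4 ship[0->1]=5 prod=3 -> inv=[3 10 4]
Step 3: demand=5,sold=4 ship[1->2]=4 ship[0->1]=3 prod=3 -> inv=[3 9 4]
Step 4: demand=5,sold=4 ship[1->2]=4 ship[0->1]=3 prod=3 -> inv=[3 8 4]
Step 5: demand=5,sold=4 ship[1->2]=4 ship[0->1]=3 prod=3 -> inv=[3 7 4]

3 7 4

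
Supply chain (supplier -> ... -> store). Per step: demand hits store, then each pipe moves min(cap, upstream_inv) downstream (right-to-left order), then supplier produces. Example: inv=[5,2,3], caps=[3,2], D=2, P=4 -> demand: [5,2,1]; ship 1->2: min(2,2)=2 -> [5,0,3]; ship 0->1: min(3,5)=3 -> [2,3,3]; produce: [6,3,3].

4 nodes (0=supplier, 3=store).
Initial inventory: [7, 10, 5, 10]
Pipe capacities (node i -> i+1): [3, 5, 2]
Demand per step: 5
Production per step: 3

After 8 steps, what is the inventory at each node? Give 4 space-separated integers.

Step 1: demand=5,sold=5 ship[2->3]=2 ship[1->2]=5 ship[0->1]=3 prod=3 -> inv=[7 8 8 7]
Step 2: demand=5,sold=5 ship[2->3]=2 ship[1->2]=5 ship[0->1]=3 prod=3 -> inv=[7 6 11 4]
Step 3: demand=5,sold=4 ship[2->3]=2 ship[1->2]=5 ship[0->1]=3 prod=3 -> inv=[7 4 14 2]
Step 4: demand=5,sold=2 ship[2->3]=2 ship[1->2]=4 ship[0->1]=3 prod=3 -> inv=[7 3 16 2]
Step 5: demand=5,sold=2 ship[2->3]=2 ship[1->2]=3 ship[0->1]=3 prod=3 -> inv=[7 3 17 2]
Step 6: demand=5,sold=2 ship[2->3]=2 ship[1->2]=3 ship[0->1]=3 prod=3 -> inv=[7 3 18 2]
Step 7: demand=5,sold=2 ship[2->3]=2 ship[1->2]=3 ship[0->1]=3 prod=3 -> inv=[7 3 19 2]
Step 8: demand=5,sold=2 ship[2->3]=2 ship[1->2]=3 ship[0->1]=3 prod=3 -> inv=[7 3 20 2]

7 3 20 2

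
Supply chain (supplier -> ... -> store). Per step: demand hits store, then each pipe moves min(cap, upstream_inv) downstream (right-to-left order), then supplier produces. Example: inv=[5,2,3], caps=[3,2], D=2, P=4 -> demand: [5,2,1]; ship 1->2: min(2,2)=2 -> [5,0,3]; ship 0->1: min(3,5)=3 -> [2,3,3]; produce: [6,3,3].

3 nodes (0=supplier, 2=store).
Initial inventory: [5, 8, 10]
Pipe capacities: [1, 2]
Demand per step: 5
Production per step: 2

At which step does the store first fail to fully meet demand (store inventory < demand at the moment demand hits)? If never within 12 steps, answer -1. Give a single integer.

Step 1: demand=5,sold=5 ship[1->2]=2 ship[0->1]=1 prod=2 -> [6 7 7]
Step 2: demand=5,sold=5 ship[1->2]=2 ship[0->1]=1 prod=2 -> [7 6 4]
Step 3: demand=5,sold=4 ship[1->2]=2 ship[0->1]=1 prod=2 -> [8 5 2]
Step 4: demand=5,sold=2 ship[1->2]=2 ship[0->1]=1 prod=2 -> [9 4 2]
Step 5: demand=5,sold=2 ship[1->2]=2 ship[0->1]=1 prod=2 -> [10 3 2]
Step 6: demand=5,sold=2 ship[1->2]=2 ship[0->1]=1 prod=2 -> [11 2 2]
Step 7: demand=5,sold=2 ship[1->2]=2 ship[0->1]=1 prod=2 -> [12 1 2]
Step 8: demand=5,sold=2 ship[1->2]=1 ship[0->1]=1 prod=2 -> [13 1 1]
Step 9: demand=5,sold=1 ship[1->2]=1 ship[0->1]=1 prod=2 -> [14 1 1]
Step 10: demand=5,sold=1 ship[1->2]=1 ship[0->1]=1 prod=2 -> [15 1 1]
Step 11: demand=5,sold=1 ship[1->2]=1 ship[0->1]=1 prod=2 -> [16 1 1]
Step 12: demand=5,sold=1 ship[1->2]=1 ship[0->1]=1 prod=2 -> [17 1 1]
First stockout at step 3

3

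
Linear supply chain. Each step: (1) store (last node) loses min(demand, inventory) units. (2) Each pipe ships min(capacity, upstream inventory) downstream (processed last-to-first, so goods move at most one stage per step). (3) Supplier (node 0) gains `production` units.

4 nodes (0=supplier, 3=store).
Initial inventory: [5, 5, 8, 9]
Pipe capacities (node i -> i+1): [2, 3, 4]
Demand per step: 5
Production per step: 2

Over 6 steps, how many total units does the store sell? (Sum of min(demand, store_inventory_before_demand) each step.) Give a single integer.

Answer: 28

Derivation:
Step 1: sold=5 (running total=5) -> [5 4 7 8]
Step 2: sold=5 (running total=10) -> [5 3 6 7]
Step 3: sold=5 (running total=15) -> [5 2 5 6]
Step 4: sold=5 (running total=20) -> [5 2 3 5]
Step 5: sold=5 (running total=25) -> [5 2 2 3]
Step 6: sold=3 (running total=28) -> [5 2 2 2]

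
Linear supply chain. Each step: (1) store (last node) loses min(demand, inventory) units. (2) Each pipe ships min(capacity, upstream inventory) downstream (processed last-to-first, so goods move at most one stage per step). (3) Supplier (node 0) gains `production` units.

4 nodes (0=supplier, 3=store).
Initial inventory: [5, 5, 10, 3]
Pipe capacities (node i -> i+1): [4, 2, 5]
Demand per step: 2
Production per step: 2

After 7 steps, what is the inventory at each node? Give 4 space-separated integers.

Step 1: demand=2,sold=2 ship[2->3]=5 ship[1->2]=2 ship[0->1]=4 prod=2 -> inv=[3 7 7 6]
Step 2: demand=2,sold=2 ship[2->3]=5 ship[1->2]=2 ship[0->1]=3 prod=2 -> inv=[2 8 4 9]
Step 3: demand=2,sold=2 ship[2->3]=4 ship[1->2]=2 ship[0->1]=2 prod=2 -> inv=[2 8 2 11]
Step 4: demand=2,sold=2 ship[2->3]=2 ship[1->2]=2 ship[0->1]=2 prod=2 -> inv=[2 8 2 11]
Step 5: demand=2,sold=2 ship[2->3]=2 ship[1->2]=2 ship[0->1]=2 prod=2 -> inv=[2 8 2 11]
Step 6: demand=2,sold=2 ship[2->3]=2 ship[1->2]=2 ship[0->1]=2 prod=2 -> inv=[2 8 2 11]
Step 7: demand=2,sold=2 ship[2->3]=2 ship[1->2]=2 ship[0->1]=2 prod=2 -> inv=[2 8 2 11]

2 8 2 11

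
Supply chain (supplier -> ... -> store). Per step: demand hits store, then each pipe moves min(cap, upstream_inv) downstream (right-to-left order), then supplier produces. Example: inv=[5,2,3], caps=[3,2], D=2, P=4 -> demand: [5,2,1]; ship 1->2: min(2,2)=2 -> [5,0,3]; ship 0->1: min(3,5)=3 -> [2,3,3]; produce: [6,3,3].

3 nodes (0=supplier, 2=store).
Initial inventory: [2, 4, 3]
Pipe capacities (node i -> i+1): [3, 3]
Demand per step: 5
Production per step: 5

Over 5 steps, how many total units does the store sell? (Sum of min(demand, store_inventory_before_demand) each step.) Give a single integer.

Answer: 15

Derivation:
Step 1: sold=3 (running total=3) -> [5 3 3]
Step 2: sold=3 (running total=6) -> [7 3 3]
Step 3: sold=3 (running total=9) -> [9 3 3]
Step 4: sold=3 (running total=12) -> [11 3 3]
Step 5: sold=3 (running total=15) -> [13 3 3]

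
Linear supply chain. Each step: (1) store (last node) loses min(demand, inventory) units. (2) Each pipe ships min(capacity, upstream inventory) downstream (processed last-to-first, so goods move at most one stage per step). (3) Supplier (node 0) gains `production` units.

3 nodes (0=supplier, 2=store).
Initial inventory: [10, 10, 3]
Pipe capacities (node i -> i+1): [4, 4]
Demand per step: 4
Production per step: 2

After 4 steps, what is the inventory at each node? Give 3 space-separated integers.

Step 1: demand=4,sold=3 ship[1->2]=4 ship[0->1]=4 prod=2 -> inv=[8 10 4]
Step 2: demand=4,sold=4 ship[1->2]=4 ship[0->1]=4 prod=2 -> inv=[6 10 4]
Step 3: demand=4,sold=4 ship[1->2]=4 ship[0->1]=4 prod=2 -> inv=[4 10 4]
Step 4: demand=4,sold=4 ship[1->2]=4 ship[0->1]=4 prod=2 -> inv=[2 10 4]

2 10 4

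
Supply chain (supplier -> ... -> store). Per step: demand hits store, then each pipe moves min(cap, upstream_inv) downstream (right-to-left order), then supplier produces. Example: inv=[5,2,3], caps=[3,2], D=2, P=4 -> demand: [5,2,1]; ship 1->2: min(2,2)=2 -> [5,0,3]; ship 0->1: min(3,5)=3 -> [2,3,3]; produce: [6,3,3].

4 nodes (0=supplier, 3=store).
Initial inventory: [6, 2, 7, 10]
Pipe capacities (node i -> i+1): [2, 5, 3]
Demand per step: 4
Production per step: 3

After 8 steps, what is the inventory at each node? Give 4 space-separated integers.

Step 1: demand=4,sold=4 ship[2->3]=3 ship[1->2]=2 ship[0->1]=2 prod=3 -> inv=[7 2 6 9]
Step 2: demand=4,sold=4 ship[2->3]=3 ship[1->2]=2 ship[0->1]=2 prod=3 -> inv=[8 2 5 8]
Step 3: demand=4,sold=4 ship[2->3]=3 ship[1->2]=2 ship[0->1]=2 prod=3 -> inv=[9 2 4 7]
Step 4: demand=4,sold=4 ship[2->3]=3 ship[1->2]=2 ship[0->1]=2 prod=3 -> inv=[10 2 3 6]
Step 5: demand=4,sold=4 ship[2->3]=3 ship[1->2]=2 ship[0->1]=2 prod=3 -> inv=[11 2 2 5]
Step 6: demand=4,sold=4 ship[2->3]=2 ship[1->2]=2 ship[0->1]=2 prod=3 -> inv=[12 2 2 3]
Step 7: demand=4,sold=3 ship[2->3]=2 ship[1->2]=2 ship[0->1]=2 prod=3 -> inv=[13 2 2 2]
Step 8: demand=4,sold=2 ship[2->3]=2 ship[1->2]=2 ship[0->1]=2 prod=3 -> inv=[14 2 2 2]

14 2 2 2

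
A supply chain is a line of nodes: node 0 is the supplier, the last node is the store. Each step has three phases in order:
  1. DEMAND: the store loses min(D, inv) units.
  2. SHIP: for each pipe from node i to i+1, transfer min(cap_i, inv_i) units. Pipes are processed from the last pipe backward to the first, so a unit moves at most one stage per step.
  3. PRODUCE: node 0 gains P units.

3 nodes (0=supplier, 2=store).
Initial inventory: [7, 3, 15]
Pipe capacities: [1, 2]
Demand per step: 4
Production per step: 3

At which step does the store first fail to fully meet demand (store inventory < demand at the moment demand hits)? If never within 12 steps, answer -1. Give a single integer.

Step 1: demand=4,sold=4 ship[1->2]=2 ship[0->1]=1 prod=3 -> [9 2 13]
Step 2: demand=4,sold=4 ship[1->2]=2 ship[0->1]=1 prod=3 -> [11 1 11]
Step 3: demand=4,sold=4 ship[1->2]=1 ship[0->1]=1 prod=3 -> [13 1 8]
Step 4: demand=4,sold=4 ship[1->2]=1 ship[0->1]=1 prod=3 -> [15 1 5]
Step 5: demand=4,sold=4 ship[1->2]=1 ship[0->1]=1 prod=3 -> [17 1 2]
Step 6: demand=4,sold=2 ship[1->2]=1 ship[0->1]=1 prod=3 -> [19 1 1]
Step 7: demand=4,sold=1 ship[1->2]=1 ship[0->1]=1 prod=3 -> [21 1 1]
Step 8: demand=4,sold=1 ship[1->2]=1 ship[0->1]=1 prod=3 -> [23 1 1]
Step 9: demand=4,sold=1 ship[1->2]=1 ship[0->1]=1 prod=3 -> [25 1 1]
Step 10: demand=4,sold=1 ship[1->2]=1 ship[0->1]=1 prod=3 -> [27 1 1]
Step 11: demand=4,sold=1 ship[1->2]=1 ship[0->1]=1 prod=3 -> [29 1 1]
Step 12: demand=4,sold=1 ship[1->2]=1 ship[0->1]=1 prod=3 -> [31 1 1]
First stockout at step 6

6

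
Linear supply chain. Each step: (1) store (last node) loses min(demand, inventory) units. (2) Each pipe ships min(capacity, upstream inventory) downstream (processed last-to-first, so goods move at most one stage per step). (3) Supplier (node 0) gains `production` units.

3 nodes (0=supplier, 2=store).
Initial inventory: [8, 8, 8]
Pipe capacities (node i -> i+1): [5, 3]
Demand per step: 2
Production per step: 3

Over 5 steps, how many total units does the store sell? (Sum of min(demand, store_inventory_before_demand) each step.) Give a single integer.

Answer: 10

Derivation:
Step 1: sold=2 (running total=2) -> [6 10 9]
Step 2: sold=2 (running total=4) -> [4 12 10]
Step 3: sold=2 (running total=6) -> [3 13 11]
Step 4: sold=2 (running total=8) -> [3 13 12]
Step 5: sold=2 (running total=10) -> [3 13 13]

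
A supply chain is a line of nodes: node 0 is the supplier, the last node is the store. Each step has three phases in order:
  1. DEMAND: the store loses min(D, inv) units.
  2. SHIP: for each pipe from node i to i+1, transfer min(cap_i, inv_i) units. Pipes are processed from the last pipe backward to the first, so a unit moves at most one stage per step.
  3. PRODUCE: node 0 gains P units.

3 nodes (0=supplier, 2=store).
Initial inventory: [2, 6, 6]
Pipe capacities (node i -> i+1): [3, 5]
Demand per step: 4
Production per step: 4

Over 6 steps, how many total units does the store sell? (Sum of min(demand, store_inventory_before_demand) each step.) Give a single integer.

Step 1: sold=4 (running total=4) -> [4 3 7]
Step 2: sold=4 (running total=8) -> [5 3 6]
Step 3: sold=4 (running total=12) -> [6 3 5]
Step 4: sold=4 (running total=16) -> [7 3 4]
Step 5: sold=4 (running total=20) -> [8 3 3]
Step 6: sold=3 (running total=23) -> [9 3 3]

Answer: 23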